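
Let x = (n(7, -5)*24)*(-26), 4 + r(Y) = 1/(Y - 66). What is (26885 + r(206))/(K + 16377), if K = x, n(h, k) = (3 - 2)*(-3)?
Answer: 1254447/851620 ≈ 1.4730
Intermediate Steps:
n(h, k) = -3 (n(h, k) = 1*(-3) = -3)
r(Y) = -4 + 1/(-66 + Y) (r(Y) = -4 + 1/(Y - 66) = -4 + 1/(-66 + Y))
x = 1872 (x = -3*24*(-26) = -72*(-26) = 1872)
K = 1872
(26885 + r(206))/(K + 16377) = (26885 + (265 - 4*206)/(-66 + 206))/(1872 + 16377) = (26885 + (265 - 824)/140)/18249 = (26885 + (1/140)*(-559))*(1/18249) = (26885 - 559/140)*(1/18249) = (3763341/140)*(1/18249) = 1254447/851620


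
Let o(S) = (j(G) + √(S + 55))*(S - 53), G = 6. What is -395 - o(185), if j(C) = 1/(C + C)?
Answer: -406 - 528*√15 ≈ -2450.9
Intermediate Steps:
j(C) = 1/(2*C)
o(S) = (-53 + S)*(1/12 + √(55 + S)) (o(S) = ((½)/6 + √(S + 55))*(S - 53) = ((½)*(⅙) + √(55 + S))*(-53 + S) = (1/12 + √(55 + S))*(-53 + S) = (-53 + S)*(1/12 + √(55 + S)))
-395 - o(185) = -395 - (-53/12 - 53*√(55 + 185) + (1/12)*185 + 185*√(55 + 185)) = -395 - (-53/12 - 212*√15 + 185/12 + 185*√240) = -395 - (-53/12 - 212*√15 + 185/12 + 185*(4*√15)) = -395 - (-53/12 - 212*√15 + 185/12 + 740*√15) = -395 - (11 + 528*√15) = -395 + (-11 - 528*√15) = -406 - 528*√15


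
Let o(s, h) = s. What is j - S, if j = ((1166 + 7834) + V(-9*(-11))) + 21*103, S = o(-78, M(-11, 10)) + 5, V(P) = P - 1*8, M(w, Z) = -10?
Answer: 11327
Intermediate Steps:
V(P) = -8 + P (V(P) = P - 8 = -8 + P)
S = -73 (S = -78 + 5 = -73)
j = 11254 (j = ((1166 + 7834) + (-8 - 9*(-11))) + 21*103 = (9000 + (-8 + 99)) + 2163 = (9000 + 91) + 2163 = 9091 + 2163 = 11254)
j - S = 11254 - 1*(-73) = 11254 + 73 = 11327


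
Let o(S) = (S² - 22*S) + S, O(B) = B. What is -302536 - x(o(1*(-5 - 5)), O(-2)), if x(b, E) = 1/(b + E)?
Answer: -93181089/308 ≈ -3.0254e+5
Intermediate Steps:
o(S) = S² - 21*S
x(b, E) = 1/(E + b)
-302536 - x(o(1*(-5 - 5)), O(-2)) = -302536 - 1/(-2 + (1*(-5 - 5))*(-21 + 1*(-5 - 5))) = -302536 - 1/(-2 + (1*(-10))*(-21 + 1*(-10))) = -302536 - 1/(-2 - 10*(-21 - 10)) = -302536 - 1/(-2 - 10*(-31)) = -302536 - 1/(-2 + 310) = -302536 - 1/308 = -93181089/308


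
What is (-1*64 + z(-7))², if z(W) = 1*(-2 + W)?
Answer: 5329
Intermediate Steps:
z(W) = -2 + W
(-1*64 + z(-7))² = (-1*64 + (-2 - 7))² = (-64 - 9)² = (-73)² = 5329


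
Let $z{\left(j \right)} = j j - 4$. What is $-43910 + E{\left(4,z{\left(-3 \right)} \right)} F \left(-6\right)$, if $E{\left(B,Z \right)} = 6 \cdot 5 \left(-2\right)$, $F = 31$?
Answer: $-32750$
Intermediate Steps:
$z{\left(j \right)} = -4 + j^{2}$ ($z{\left(j \right)} = j^{2} - 4 = -4 + j^{2}$)
$E{\left(B,Z \right)} = -60$ ($E{\left(B,Z \right)} = 30 \left(-2\right) = -60$)
$-43910 + E{\left(4,z{\left(-3 \right)} \right)} F \left(-6\right) = -43910 + \left(-60\right) 31 \left(-6\right) = -43910 - -11160 = -43910 + 11160 = -32750$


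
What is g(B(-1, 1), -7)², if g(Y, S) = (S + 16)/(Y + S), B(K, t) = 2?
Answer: 81/25 ≈ 3.2400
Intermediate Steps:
g(Y, S) = (16 + S)/(S + Y)
g(B(-1, 1), -7)² = ((16 - 7)/(-7 + 2))² = (9/(-5))² = (-⅕*9)² = (-9/5)² = 81/25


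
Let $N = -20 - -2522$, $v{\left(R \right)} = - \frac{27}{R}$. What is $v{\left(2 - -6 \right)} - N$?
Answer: $- \frac{20043}{8} \approx -2505.4$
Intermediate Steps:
$N = 2502$ ($N = -20 + 2522 = 2502$)
$v{\left(2 - -6 \right)} - N = - \frac{27}{2 - -6} - 2502 = - \frac{27}{2 + 6} - 2502 = - \frac{27}{8} - 2502 = - \frac{20043}{8}$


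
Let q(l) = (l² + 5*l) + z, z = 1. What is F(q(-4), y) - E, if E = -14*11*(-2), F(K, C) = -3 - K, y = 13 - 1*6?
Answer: -308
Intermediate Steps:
q(l) = 1 + l² + 5*l (q(l) = (l² + 5*l) + 1 = 1 + l² + 5*l)
y = 7 (y = 13 - 6 = 7)
E = 308 (E = -154*(-2) = 308)
F(q(-4), y) - E = (-3 - (1 + (-4)² + 5*(-4))) - 1*308 = (-3 - (1 + 16 - 20)) - 308 = (-3 - 1*(-3)) - 308 = (-3 + 3) - 308 = 0 - 308 = -308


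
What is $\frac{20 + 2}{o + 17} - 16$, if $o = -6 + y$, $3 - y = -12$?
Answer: $- \frac{197}{13} \approx -15.154$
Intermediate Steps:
$y = 15$ ($y = 3 - -12 = 3 + 12 = 15$)
$o = 9$ ($o = -6 + 15 = 9$)
$\frac{20 + 2}{o + 17} - 16 = \frac{20 + 2}{9 + 17} - 16 = \frac{22}{26} - 16 = 22 \cdot \frac{1}{26} - 16 = \frac{11}{13} - 16 = - \frac{197}{13}$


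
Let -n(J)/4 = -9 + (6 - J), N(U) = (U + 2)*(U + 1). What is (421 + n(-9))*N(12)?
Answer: 72254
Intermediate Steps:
N(U) = (1 + U)*(2 + U) (N(U) = (2 + U)*(1 + U) = (1 + U)*(2 + U))
n(J) = 12 + 4*J (n(J) = -4*(-9 + (6 - J)) = -4*(-3 - J) = 12 + 4*J)
(421 + n(-9))*N(12) = (421 + (12 + 4*(-9)))*(2 + 12**2 + 3*12) = (421 + (12 - 36))*(2 + 144 + 36) = (421 - 24)*182 = 397*182 = 72254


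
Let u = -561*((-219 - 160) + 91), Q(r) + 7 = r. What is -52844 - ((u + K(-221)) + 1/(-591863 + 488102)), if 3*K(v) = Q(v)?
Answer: -22239717695/103761 ≈ -2.1434e+5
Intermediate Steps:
Q(r) = -7 + r
K(v) = -7/3 + v/3 (K(v) = (-7 + v)/3 = -7/3 + v/3)
u = 161568 (u = -561*(-379 + 91) = -561*(-288) = 161568)
-52844 - ((u + K(-221)) + 1/(-591863 + 488102)) = -52844 - ((161568 + (-7/3 + (⅓)*(-221))) + 1/(-591863 + 488102)) = -52844 - ((161568 + (-7/3 - 221/3)) + 1/(-103761)) = -52844 - ((161568 - 76) - 1/103761) = -52844 - (161492 - 1/103761) = -52844 - 1*16756571411/103761 = -52844 - 16756571411/103761 = -22239717695/103761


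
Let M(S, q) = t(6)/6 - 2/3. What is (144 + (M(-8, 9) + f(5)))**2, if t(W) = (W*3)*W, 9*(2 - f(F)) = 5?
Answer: 2146225/81 ≈ 26497.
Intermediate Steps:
f(F) = 13/9 (f(F) = 2 - 1/9*5 = 2 - 5/9 = 13/9)
t(W) = 3*W**2 (t(W) = (3*W)*W = 3*W**2)
M(S, q) = 52/3 (M(S, q) = (3*6**2)/6 - 2/3 = (3*36)*(1/6) - 2*1/3 = 108*(1/6) - 2/3 = 18 - 2/3 = 52/3)
(144 + (M(-8, 9) + f(5)))**2 = (144 + (52/3 + 13/9))**2 = (144 + 169/9)**2 = (1465/9)**2 = 2146225/81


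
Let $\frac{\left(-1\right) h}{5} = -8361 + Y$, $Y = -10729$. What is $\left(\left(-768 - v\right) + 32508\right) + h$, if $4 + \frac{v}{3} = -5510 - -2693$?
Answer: $135653$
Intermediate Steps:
$h = 95450$ ($h = - 5 \left(-8361 - 10729\right) = \left(-5\right) \left(-19090\right) = 95450$)
$v = -8463$ ($v = -12 + 3 \left(-5510 - -2693\right) = -12 + 3 \left(-5510 + 2693\right) = -12 + 3 \left(-2817\right) = -12 - 8451 = -8463$)
$\left(\left(-768 - v\right) + 32508\right) + h = \left(\left(-768 - -8463\right) + 32508\right) + 95450 = \left(\left(-768 + 8463\right) + 32508\right) + 95450 = \left(7695 + 32508\right) + 95450 = 40203 + 95450 = 135653$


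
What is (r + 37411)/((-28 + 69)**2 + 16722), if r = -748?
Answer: 3333/1673 ≈ 1.9922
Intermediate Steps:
(r + 37411)/((-28 + 69)**2 + 16722) = (-748 + 37411)/((-28 + 69)**2 + 16722) = 36663/(41**2 + 16722) = 36663/(1681 + 16722) = 36663/18403 = 36663*(1/18403) = 3333/1673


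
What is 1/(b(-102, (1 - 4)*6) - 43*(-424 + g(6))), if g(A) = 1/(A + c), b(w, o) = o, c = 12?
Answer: 18/327809 ≈ 5.4910e-5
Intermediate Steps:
g(A) = 1/(12 + A) (g(A) = 1/(A + 12) = 1/(12 + A))
1/(b(-102, (1 - 4)*6) - 43*(-424 + g(6))) = 1/((1 - 4)*6 - 43*(-424 + 1/(12 + 6))) = 1/(-3*6 - 43*(-424 + 1/18)) = 1/(-18 - 43*(-424 + 1/18)) = 1/(-18 - 43*(-7631/18)) = 1/(-18 + 328133/18) = 1/(327809/18) = 18/327809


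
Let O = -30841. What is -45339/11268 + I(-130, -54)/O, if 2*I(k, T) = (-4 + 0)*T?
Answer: -466505681/115838796 ≈ -4.0272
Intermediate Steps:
I(k, T) = -2*T (I(k, T) = ((-4 + 0)*T)/2 = (-4*T)/2 = -2*T)
-45339/11268 + I(-130, -54)/O = -45339/11268 - 2*(-54)/(-30841) = -45339*1/11268 + 108*(-1/30841) = -15113/3756 - 108/30841 = -466505681/115838796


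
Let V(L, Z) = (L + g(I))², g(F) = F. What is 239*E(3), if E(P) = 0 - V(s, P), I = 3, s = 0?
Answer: -2151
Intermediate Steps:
V(L, Z) = (3 + L)² (V(L, Z) = (L + 3)² = (3 + L)²)
E(P) = -9 (E(P) = 0 - (3 + 0)² = 0 - 1*3² = 0 - 1*9 = 0 - 9 = -9)
239*E(3) = 239*(-9) = -2151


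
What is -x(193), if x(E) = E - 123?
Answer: -70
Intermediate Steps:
x(E) = -123 + E
-x(193) = -(-123 + 193) = -1*70 = -70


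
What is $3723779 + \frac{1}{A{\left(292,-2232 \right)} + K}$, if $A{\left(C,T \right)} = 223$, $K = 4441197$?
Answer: $\frac{16538866526181}{4441420} \approx 3.7238 \cdot 10^{6}$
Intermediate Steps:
$3723779 + \frac{1}{A{\left(292,-2232 \right)} + K} = 3723779 + \frac{1}{223 + 4441197} = 3723779 + \frac{1}{4441420} = \frac{16538866526181}{4441420}$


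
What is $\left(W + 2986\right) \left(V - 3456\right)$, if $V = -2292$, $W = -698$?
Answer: $-13151424$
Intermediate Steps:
$\left(W + 2986\right) \left(V - 3456\right) = \left(-698 + 2986\right) \left(-2292 - 3456\right) = 2288 \left(-5748\right) = -13151424$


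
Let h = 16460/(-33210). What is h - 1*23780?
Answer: -78975026/3321 ≈ -23781.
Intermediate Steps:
h = -1646/3321 (h = 16460*(-1/33210) = -1646/3321 ≈ -0.49563)
h - 1*23780 = -1646/3321 - 1*23780 = -1646/3321 - 23780 = -78975026/3321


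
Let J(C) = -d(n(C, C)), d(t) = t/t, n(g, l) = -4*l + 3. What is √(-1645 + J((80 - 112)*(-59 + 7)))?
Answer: I*√1646 ≈ 40.571*I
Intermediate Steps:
n(g, l) = 3 - 4*l
d(t) = 1
J(C) = -1 (J(C) = -1*1 = -1)
√(-1645 + J((80 - 112)*(-59 + 7))) = √(-1645 - 1) = √(-1646) = I*√1646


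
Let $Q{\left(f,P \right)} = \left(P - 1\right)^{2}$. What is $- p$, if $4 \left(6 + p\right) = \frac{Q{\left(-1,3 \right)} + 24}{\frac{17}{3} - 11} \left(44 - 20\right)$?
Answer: $\frac{75}{2} \approx 37.5$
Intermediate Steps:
$Q{\left(f,P \right)} = \left(-1 + P\right)^{2}$
$p = - \frac{75}{2}$ ($p = -6 + \frac{\frac{\left(-1 + 3\right)^{2} + 24}{\frac{17}{3} - 11} \left(44 - 20\right)}{4} = -6 + \frac{\frac{2^{2} + 24}{17 \cdot \frac{1}{3} - 11} \cdot 24}{4} = -6 + \frac{\frac{4 + 24}{\frac{17}{3} - 11} \cdot 24}{4} = -6 + \frac{\frac{28}{- \frac{16}{3}} \cdot 24}{4} = -6 + \frac{28 \left(- \frac{3}{16}\right) 24}{4} = -6 + \frac{\left(- \frac{21}{4}\right) 24}{4} = -6 + \frac{1}{4} \left(-126\right) = -6 - \frac{63}{2} = - \frac{75}{2} \approx -37.5$)
$- p = \left(-1\right) \left(- \frac{75}{2}\right) = \frac{75}{2}$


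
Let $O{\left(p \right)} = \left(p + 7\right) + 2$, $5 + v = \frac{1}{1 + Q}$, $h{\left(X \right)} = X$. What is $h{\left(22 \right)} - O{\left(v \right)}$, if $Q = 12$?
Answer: $\frac{233}{13} \approx 17.923$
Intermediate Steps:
$v = - \frac{64}{13}$ ($v = -5 + \frac{1}{1 + 12} = -5 + \frac{1}{13} = - \frac{64}{13} \approx -4.9231$)
$O{\left(p \right)} = 9 + p$ ($O{\left(p \right)} = \left(7 + p\right) + 2 = 9 + p$)
$h{\left(22 \right)} - O{\left(v \right)} = 22 - \left(9 - \frac{64}{13}\right) = 22 - \frac{53}{13} = \frac{233}{13}$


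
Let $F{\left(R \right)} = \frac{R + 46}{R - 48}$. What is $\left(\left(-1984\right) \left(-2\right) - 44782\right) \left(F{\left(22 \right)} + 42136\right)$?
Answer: $- \frac{22355215476}{13} \approx -1.7196 \cdot 10^{9}$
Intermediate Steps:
$F{\left(R \right)} = \frac{46 + R}{-48 + R}$
$\left(\left(-1984\right) \left(-2\right) - 44782\right) \left(F{\left(22 \right)} + 42136\right) = \left(\left(-1984\right) \left(-2\right) - 44782\right) \left(\frac{46 + 22}{-48 + 22} + 42136\right) = \left(3968 - 44782\right) \left(\frac{1}{-26} \cdot 68 + 42136\right) = - 40814 \left(\left(- \frac{1}{26}\right) 68 + 42136\right) = - 40814 \left(- \frac{34}{13} + 42136\right) = \left(-40814\right) \frac{547734}{13} = - \frac{22355215476}{13}$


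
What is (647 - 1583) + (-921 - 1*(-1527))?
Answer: -330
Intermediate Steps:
(647 - 1583) + (-921 - 1*(-1527)) = -936 + (-921 + 1527) = -936 + 606 = -330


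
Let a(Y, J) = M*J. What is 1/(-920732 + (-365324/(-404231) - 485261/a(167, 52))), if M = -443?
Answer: -9311865316/8573527802988357 ≈ -1.0861e-6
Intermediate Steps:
a(Y, J) = -443*J
1/(-920732 + (-365324/(-404231) - 485261/a(167, 52))) = 1/(-920732 + (-365324/(-404231) - 485261/((-443*52)))) = 1/(-920732 + (-365324*(-1/404231) - 485261/(-23036))) = 1/(-920732 + (365324/404231 - 485261*(-1/23036))) = 1/(-920732 + (365324/404231 + 485261/23036)) = 1/(-920732 + 204573142955/9311865316) = 1/(-8573527802988357/9311865316) = -9311865316/8573527802988357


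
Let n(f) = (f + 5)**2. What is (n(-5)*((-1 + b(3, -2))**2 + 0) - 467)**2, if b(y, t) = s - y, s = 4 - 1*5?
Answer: 218089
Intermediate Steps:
s = -1 (s = 4 - 5 = -1)
b(y, t) = -1 - y
n(f) = (5 + f)**2
(n(-5)*((-1 + b(3, -2))**2 + 0) - 467)**2 = ((5 - 5)**2*((-1 + (-1 - 1*3))**2 + 0) - 467)**2 = (0**2*((-1 + (-1 - 3))**2 + 0) - 467)**2 = (0*((-1 - 4)**2 + 0) - 467)**2 = (0*((-5)**2 + 0) - 467)**2 = (0*(25 + 0) - 467)**2 = (0*25 - 467)**2 = (0 - 467)**2 = (-467)**2 = 218089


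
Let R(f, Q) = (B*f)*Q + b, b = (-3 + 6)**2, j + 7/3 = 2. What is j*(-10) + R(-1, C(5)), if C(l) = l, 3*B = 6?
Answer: 7/3 ≈ 2.3333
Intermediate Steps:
B = 2 (B = (1/3)*6 = 2)
j = -1/3 (j = -7/3 + 2 = -1/3 ≈ -0.33333)
b = 9 (b = 3**2 = 9)
R(f, Q) = 9 + 2*Q*f (R(f, Q) = (2*f)*Q + 9 = 2*Q*f + 9 = 9 + 2*Q*f)
j*(-10) + R(-1, C(5)) = -1/3*(-10) + (9 + 2*5*(-1)) = 10/3 + (9 - 10) = 10/3 - 1 = 7/3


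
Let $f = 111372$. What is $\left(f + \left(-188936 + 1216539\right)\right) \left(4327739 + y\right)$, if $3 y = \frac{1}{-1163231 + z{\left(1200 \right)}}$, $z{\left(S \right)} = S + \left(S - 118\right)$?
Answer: $\frac{17167602509829724700}{3482847} \approx 4.9292 \cdot 10^{12}$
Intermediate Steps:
$z{\left(S \right)} = -118 + 2 S$ ($z{\left(S \right)} = S + \left(-118 + S\right) = -118 + 2 S$)
$y = - \frac{1}{3482847}$ ($y = \frac{1}{3 \left(-1163231 + \left(-118 + 2 \cdot 1200\right)\right)} = \frac{1}{3 \left(-1163231 + \left(-118 + 2400\right)\right)} = \frac{1}{3 \left(-1163231 + 2282\right)} = \frac{1}{3 \left(-1160949\right)} = \frac{1}{3} \left(- \frac{1}{1160949}\right) = - \frac{1}{3482847} \approx -2.8712 \cdot 10^{-7}$)
$\left(f + \left(-188936 + 1216539\right)\right) \left(4327739 + y\right) = \left(111372 + \left(-188936 + 1216539\right)\right) \left(4327739 - \frac{1}{3482847}\right) = \left(111372 + 1027603\right) \frac{15072852792932}{3482847} = 1138975 \cdot \frac{15072852792932}{3482847} = \frac{17167602509829724700}{3482847}$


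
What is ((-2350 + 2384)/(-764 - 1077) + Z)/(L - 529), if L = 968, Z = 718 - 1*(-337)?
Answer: 1942221/808199 ≈ 2.4031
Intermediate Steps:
Z = 1055 (Z = 718 + 337 = 1055)
((-2350 + 2384)/(-764 - 1077) + Z)/(L - 529) = ((-2350 + 2384)/(-764 - 1077) + 1055)/(968 - 529) = (34/(-1841) + 1055)/439 = (34*(-1/1841) + 1055)*(1/439) = (-34/1841 + 1055)*(1/439) = (1942221/1841)*(1/439) = 1942221/808199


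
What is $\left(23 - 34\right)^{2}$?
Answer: $121$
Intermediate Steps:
$\left(23 - 34\right)^{2} = \left(-11\right)^{2} = 121$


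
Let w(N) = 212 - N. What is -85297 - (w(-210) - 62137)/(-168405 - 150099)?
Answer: -27167497403/318504 ≈ -85297.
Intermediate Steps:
-85297 - (w(-210) - 62137)/(-168405 - 150099) = -85297 - ((212 - 1*(-210)) - 62137)/(-168405 - 150099) = -85297 - ((212 + 210) - 62137)/(-318504) = -85297 - (422 - 62137)*(-1)/318504 = -85297 - (-61715)*(-1)/318504 = -85297 - 1*61715/318504 = -85297 - 61715/318504 = -27167497403/318504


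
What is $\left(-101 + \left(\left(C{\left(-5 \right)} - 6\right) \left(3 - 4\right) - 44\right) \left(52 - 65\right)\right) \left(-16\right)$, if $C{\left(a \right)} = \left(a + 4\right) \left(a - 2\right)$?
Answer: $-7744$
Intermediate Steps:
$C{\left(a \right)} = \left(-2 + a\right) \left(4 + a\right)$ ($C{\left(a \right)} = \left(4 + a\right) \left(-2 + a\right) = \left(-2 + a\right) \left(4 + a\right)$)
$\left(-101 + \left(\left(C{\left(-5 \right)} - 6\right) \left(3 - 4\right) - 44\right) \left(52 - 65\right)\right) \left(-16\right) = \left(-101 + \left(\left(\left(-8 + \left(-5\right)^{2} + 2 \left(-5\right)\right) - 6\right) \left(3 - 4\right) - 44\right) \left(52 - 65\right)\right) \left(-16\right) = \left(-101 + \left(\left(\left(-8 + 25 - 10\right) - 6\right) \left(-1\right) - 44\right) \left(-13\right)\right) \left(-16\right) = \left(-101 + \left(\left(7 - 6\right) \left(-1\right) - 44\right) \left(-13\right)\right) \left(-16\right) = \left(-101 + \left(1 \left(-1\right) - 44\right) \left(-13\right)\right) \left(-16\right) = \left(-101 + \left(-1 - 44\right) \left(-13\right)\right) \left(-16\right) = \left(-101 - -585\right) \left(-16\right) = \left(-101 + 585\right) \left(-16\right) = 484 \left(-16\right) = -7744$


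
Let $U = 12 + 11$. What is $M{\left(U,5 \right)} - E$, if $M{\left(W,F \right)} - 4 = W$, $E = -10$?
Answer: $37$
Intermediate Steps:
$U = 23$
$M{\left(W,F \right)} = 4 + W$
$M{\left(U,5 \right)} - E = \left(4 + 23\right) - -10 = 27 + 10 = 37$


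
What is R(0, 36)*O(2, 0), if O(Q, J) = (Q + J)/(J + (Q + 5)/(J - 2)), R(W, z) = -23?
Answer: 92/7 ≈ 13.143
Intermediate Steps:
O(Q, J) = (J + Q)/(J + (5 + Q)/(-2 + J))
R(0, 36)*O(2, 0) = -23*(0² - 2*0 - 2*2 + 0*2)/(5 + 2 + 0² - 2*0) = -23*(0 + 0 - 4 + 0)/(5 + 2 + 0 + 0) = -23*(-4)/7 = -23*(-4/7) = 92/7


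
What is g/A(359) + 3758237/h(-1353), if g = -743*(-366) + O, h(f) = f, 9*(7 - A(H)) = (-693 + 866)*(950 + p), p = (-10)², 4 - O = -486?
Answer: -228588112625/81895737 ≈ -2791.2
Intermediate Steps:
O = 490 (O = 4 - 1*(-486) = 4 + 486 = 490)
p = 100
A(H) = -60529/3 (A(H) = 7 - (-693 + 866)*(950 + 100)/9 = 7 - 173*1050/9 = 7 - ⅑*181650 = 7 - 60550/3 = -60529/3)
g = 272428 (g = -743*(-366) + 490 = 271938 + 490 = 272428)
g/A(359) + 3758237/h(-1353) = 272428/(-60529/3) + 3758237/(-1353) = 272428*(-3/60529) + 3758237*(-1/1353) = -817284/60529 - 3758237/1353 = -228588112625/81895737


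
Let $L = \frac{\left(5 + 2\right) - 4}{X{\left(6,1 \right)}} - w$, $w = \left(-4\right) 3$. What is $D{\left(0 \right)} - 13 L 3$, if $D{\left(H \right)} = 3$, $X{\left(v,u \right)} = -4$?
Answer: $- \frac{1743}{4} \approx -435.75$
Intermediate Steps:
$w = -12$
$L = \frac{45}{4}$ ($L = \frac{\left(5 + 2\right) - 4}{-4} - -12 = \left(7 - 4\right) \left(- \frac{1}{4}\right) + 12 = 3 \left(- \frac{1}{4}\right) + 12 = - \frac{3}{4} + 12 = \frac{45}{4} \approx 11.25$)
$D{\left(0 \right)} - 13 L 3 = 3 - 13 \cdot \frac{45}{4} \cdot 3 = 3 - \frac{1755}{4} = - \frac{1743}{4}$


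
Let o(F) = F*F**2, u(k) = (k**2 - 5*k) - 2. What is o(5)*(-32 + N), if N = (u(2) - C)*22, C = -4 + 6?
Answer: -31500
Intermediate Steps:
C = 2
u(k) = -2 + k**2 - 5*k
o(F) = F**3
N = -220 (N = ((-2 + 2**2 - 5*2) - 1*2)*22 = ((-2 + 4 - 10) - 2)*22 = (-8 - 2)*22 = -10*22 = -220)
o(5)*(-32 + N) = 5**3*(-32 - 220) = 125*(-252) = -31500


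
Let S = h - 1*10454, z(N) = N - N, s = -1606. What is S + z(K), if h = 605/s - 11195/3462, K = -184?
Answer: -1321455022/126363 ≈ -10458.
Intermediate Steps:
h = -456220/126363 (h = 605/(-1606) - 11195/3462 = 605*(-1/1606) - 11195*1/3462 = -55/146 - 11195/3462 = -456220/126363 ≈ -3.6104)
z(N) = 0
S = -1321455022/126363 (S = -456220/126363 - 1*10454 = -456220/126363 - 10454 = -1321455022/126363 ≈ -10458.)
S + z(K) = -1321455022/126363 + 0 = -1321455022/126363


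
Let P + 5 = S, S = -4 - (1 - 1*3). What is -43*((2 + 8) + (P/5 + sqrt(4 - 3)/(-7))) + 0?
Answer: -12728/35 ≈ -363.66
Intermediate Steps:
S = -2 (S = -4 - (1 - 3) = -4 - 1*(-2) = -4 + 2 = -2)
P = -7 (P = -5 - 2 = -7)
-43*((2 + 8) + (P/5 + sqrt(4 - 3)/(-7))) + 0 = -43*((2 + 8) + (-7/5 + sqrt(4 - 3)/(-7))) + 0 = -43*(10 + (-7*1/5 + sqrt(1)*(-1/7))) + 0 = -43*(10 + (-7/5 + 1*(-1/7))) + 0 = -43*(10 + (-7/5 - 1/7)) + 0 = -43*(10 - 54/35) + 0 = -43*296/35 + 0 = -12728/35 + 0 = -12728/35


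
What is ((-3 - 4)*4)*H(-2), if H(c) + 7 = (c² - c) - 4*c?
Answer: -196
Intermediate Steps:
H(c) = -7 + c² - 5*c (H(c) = -7 + ((c² - c) - 4*c) = -7 + (c² - 5*c) = -7 + c² - 5*c)
((-3 - 4)*4)*H(-2) = ((-3 - 4)*4)*(-7 + (-2)² - 5*(-2)) = (-7*4)*(-7 + 4 + 10) = -28*7 = -196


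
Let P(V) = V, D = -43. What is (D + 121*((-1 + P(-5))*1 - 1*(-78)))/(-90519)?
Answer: -8669/90519 ≈ -0.095770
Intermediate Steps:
(D + 121*((-1 + P(-5))*1 - 1*(-78)))/(-90519) = (-43 + 121*((-1 - 5)*1 - 1*(-78)))/(-90519) = (-43 + 121*(-6*1 + 78))*(-1/90519) = (-43 + 121*(-6 + 78))*(-1/90519) = (-43 + 121*72)*(-1/90519) = (-43 + 8712)*(-1/90519) = 8669*(-1/90519) = -8669/90519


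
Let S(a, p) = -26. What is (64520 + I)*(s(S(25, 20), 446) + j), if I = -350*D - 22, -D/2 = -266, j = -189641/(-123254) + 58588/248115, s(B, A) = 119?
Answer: -32107010991868501/2184369015 ≈ -1.4699e+7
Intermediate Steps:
j = 54273982067/30581166210 (j = -189641*(-1/123254) + 58588*(1/248115) = 189641/123254 + 58588/248115 = 54273982067/30581166210 ≈ 1.7748)
D = 532 (D = -2*(-266) = 532)
I = -186222 (I = -350*532 - 22 = -186200 - 22 = -186222)
(64520 + I)*(s(S(25, 20), 446) + j) = (64520 - 186222)*(119 + 54273982067/30581166210) = -121702*3693432761057/30581166210 = -32107010991868501/2184369015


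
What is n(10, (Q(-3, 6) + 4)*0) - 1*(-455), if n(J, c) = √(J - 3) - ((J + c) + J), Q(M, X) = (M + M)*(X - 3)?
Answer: 435 + √7 ≈ 437.65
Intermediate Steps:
Q(M, X) = 2*M*(-3 + X) (Q(M, X) = (2*M)*(-3 + X) = 2*M*(-3 + X))
n(J, c) = √(-3 + J) - c - 2*J (n(J, c) = √(-3 + J) - (c + 2*J) = √(-3 + J) + (-c - 2*J) = √(-3 + J) - c - 2*J)
n(10, (Q(-3, 6) + 4)*0) - 1*(-455) = (√(-3 + 10) - (2*(-3)*(-3 + 6) + 4)*0 - 2*10) - 1*(-455) = (√7 - (2*(-3)*3 + 4)*0 - 20) + 455 = (√7 - (-18 + 4)*0 - 20) + 455 = (√7 - (-14)*0 - 20) + 455 = (√7 - 1*0 - 20) + 455 = (√7 + 0 - 20) + 455 = (-20 + √7) + 455 = 435 + √7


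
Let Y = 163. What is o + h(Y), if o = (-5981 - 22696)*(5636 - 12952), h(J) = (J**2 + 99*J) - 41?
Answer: 209843597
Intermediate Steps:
h(J) = -41 + J**2 + 99*J
o = 209800932 (o = -28677*(-7316) = 209800932)
o + h(Y) = 209800932 + (-41 + 163**2 + 99*163) = 209800932 + (-41 + 26569 + 16137) = 209800932 + 42665 = 209843597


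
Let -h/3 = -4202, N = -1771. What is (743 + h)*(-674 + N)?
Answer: -32638305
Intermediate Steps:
h = 12606 (h = -3*(-4202) = 12606)
(743 + h)*(-674 + N) = (743 + 12606)*(-674 - 1771) = 13349*(-2445) = -32638305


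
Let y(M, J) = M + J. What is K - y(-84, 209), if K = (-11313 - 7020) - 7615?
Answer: -26073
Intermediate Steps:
y(M, J) = J + M
K = -25948 (K = -18333 - 7615 = -25948)
K - y(-84, 209) = -25948 - (209 - 84) = -25948 - 1*125 = -25948 - 125 = -26073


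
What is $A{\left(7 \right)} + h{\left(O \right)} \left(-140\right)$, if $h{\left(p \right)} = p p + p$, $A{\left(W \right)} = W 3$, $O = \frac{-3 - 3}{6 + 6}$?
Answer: $56$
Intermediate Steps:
$O = - \frac{1}{2}$ ($O = - \frac{6}{12} = \left(-6\right) \frac{1}{12} = - \frac{1}{2} \approx -0.5$)
$A{\left(W \right)} = 3 W$
$h{\left(p \right)} = p + p^{2}$ ($h{\left(p \right)} = p^{2} + p = p + p^{2}$)
$A{\left(7 \right)} + h{\left(O \right)} \left(-140\right) = 3 \cdot 7 + - \frac{1 - \frac{1}{2}}{2} \left(-140\right) = 21 + \left(- \frac{1}{2}\right) \frac{1}{2} \left(-140\right) = 21 - -35 = 21 + 35 = 56$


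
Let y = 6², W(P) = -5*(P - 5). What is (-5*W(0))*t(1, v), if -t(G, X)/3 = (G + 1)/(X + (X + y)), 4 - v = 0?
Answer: 375/22 ≈ 17.045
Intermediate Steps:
v = 4 (v = 4 - 1*0 = 4 + 0 = 4)
W(P) = 25 - 5*P (W(P) = -5*(-5 + P) = 25 - 5*P)
y = 36
t(G, X) = -3*(1 + G)/(36 + 2*X) (t(G, X) = -3*(G + 1)/(X + (X + 36)) = -3*(1 + G)/(X + (36 + X)) = -3*(1 + G)/(36 + 2*X))
(-5*W(0))*t(1, v) = (-5*(25 - 5*0))*(3*(-1 - 1*1)/(2*(18 + 4))) = (-5*(25 + 0))*((3/2)*(-1 - 1)/22) = (-5*25)*((3/2)*(1/22)*(-2)) = -125*(-3/22) = 375/22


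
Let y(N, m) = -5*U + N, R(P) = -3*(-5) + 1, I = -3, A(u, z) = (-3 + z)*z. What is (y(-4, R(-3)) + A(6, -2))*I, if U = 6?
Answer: 72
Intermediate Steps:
A(u, z) = z*(-3 + z)
R(P) = 16 (R(P) = 15 + 1 = 16)
y(N, m) = -30 + N (y(N, m) = -5*6 + N = -30 + N)
(y(-4, R(-3)) + A(6, -2))*I = ((-30 - 4) - 2*(-3 - 2))*(-3) = (-34 - 2*(-5))*(-3) = (-34 + 10)*(-3) = -24*(-3) = 72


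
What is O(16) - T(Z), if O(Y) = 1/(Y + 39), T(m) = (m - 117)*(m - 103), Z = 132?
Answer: -23924/55 ≈ -434.98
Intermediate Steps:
T(m) = (-117 + m)*(-103 + m)
O(Y) = 1/(39 + Y)
O(16) - T(Z) = 1/(39 + 16) - (12051 + 132² - 220*132) = 1/55 - (12051 + 17424 - 29040) = 1/55 - 1*435 = 1/55 - 435 = -23924/55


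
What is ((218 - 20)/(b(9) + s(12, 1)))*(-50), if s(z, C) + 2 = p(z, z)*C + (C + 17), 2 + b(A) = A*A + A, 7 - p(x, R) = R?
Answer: -100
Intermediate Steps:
p(x, R) = 7 - R
b(A) = -2 + A + A**2 (b(A) = -2 + (A*A + A) = -2 + (A**2 + A) = -2 + (A + A**2) = -2 + A + A**2)
s(z, C) = 15 + C + C*(7 - z) (s(z, C) = -2 + ((7 - z)*C + (C + 17)) = -2 + (C*(7 - z) + (17 + C)) = -2 + (17 + C + C*(7 - z)) = 15 + C + C*(7 - z))
((218 - 20)/(b(9) + s(12, 1)))*(-50) = ((218 - 20)/((-2 + 9 + 9**2) + (15 + 1 - 1*1*(-7 + 12))))*(-50) = (198/((-2 + 9 + 81) + (15 + 1 - 1*1*5)))*(-50) = (198/(88 + (15 + 1 - 5)))*(-50) = (198/(88 + 11))*(-50) = (198/99)*(-50) = (198*(1/99))*(-50) = 2*(-50) = -100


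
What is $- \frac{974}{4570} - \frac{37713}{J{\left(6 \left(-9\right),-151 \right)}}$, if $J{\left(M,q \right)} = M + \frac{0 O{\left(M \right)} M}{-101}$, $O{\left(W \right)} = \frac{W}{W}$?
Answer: $\frac{28715969}{41130} \approx 698.18$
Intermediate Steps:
$O{\left(W \right)} = 1$
$J{\left(M,q \right)} = M$ ($J{\left(M,q \right)} = M + \frac{0 \cdot 1 M}{-101} = M + 0 M \left(- \frac{1}{101}\right) = M + 0 \left(- \frac{1}{101}\right) = M + 0 = M$)
$- \frac{974}{4570} - \frac{37713}{J{\left(6 \left(-9\right),-151 \right)}} = - \frac{974}{4570} - \frac{37713}{6 \left(-9\right)} = \left(-974\right) \frac{1}{4570} - \frac{37713}{-54} = - \frac{487}{2285} - - \frac{12571}{18} = - \frac{487}{2285} + \frac{12571}{18} = \frac{28715969}{41130}$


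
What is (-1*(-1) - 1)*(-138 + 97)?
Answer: 0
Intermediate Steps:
(-1*(-1) - 1)*(-138 + 97) = (1 - 1)*(-41) = 0*(-41) = 0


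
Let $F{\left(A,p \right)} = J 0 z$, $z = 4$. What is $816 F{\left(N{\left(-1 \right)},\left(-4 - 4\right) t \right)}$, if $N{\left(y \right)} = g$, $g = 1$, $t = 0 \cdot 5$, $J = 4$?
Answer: $0$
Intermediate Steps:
$t = 0$
$N{\left(y \right)} = 1$
$F{\left(A,p \right)} = 0$ ($F{\left(A,p \right)} = 4 \cdot 0 \cdot 4 = 0 \cdot 4 = 0$)
$816 F{\left(N{\left(-1 \right)},\left(-4 - 4\right) t \right)} = 816 \cdot 0 = 0$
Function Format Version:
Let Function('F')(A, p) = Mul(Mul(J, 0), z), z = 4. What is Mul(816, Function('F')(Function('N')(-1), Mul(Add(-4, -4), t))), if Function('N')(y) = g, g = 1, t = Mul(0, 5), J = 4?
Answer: 0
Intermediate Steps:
t = 0
Function('N')(y) = 1
Function('F')(A, p) = 0 (Function('F')(A, p) = Mul(Mul(4, 0), 4) = Mul(0, 4) = 0)
Mul(816, Function('F')(Function('N')(-1), Mul(Add(-4, -4), t))) = Mul(816, 0) = 0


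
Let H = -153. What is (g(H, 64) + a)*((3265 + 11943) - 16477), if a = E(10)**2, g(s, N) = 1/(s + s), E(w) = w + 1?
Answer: -5220525/34 ≈ -1.5354e+5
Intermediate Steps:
E(w) = 1 + w
g(s, N) = 1/(2*s)
a = 121 (a = (1 + 10)**2 = 11**2 = 121)
(g(H, 64) + a)*((3265 + 11943) - 16477) = ((1/2)/(-153) + 121)*((3265 + 11943) - 16477) = ((1/2)*(-1/153) + 121)*(15208 - 16477) = (-1/306 + 121)*(-1269) = (37025/306)*(-1269) = -5220525/34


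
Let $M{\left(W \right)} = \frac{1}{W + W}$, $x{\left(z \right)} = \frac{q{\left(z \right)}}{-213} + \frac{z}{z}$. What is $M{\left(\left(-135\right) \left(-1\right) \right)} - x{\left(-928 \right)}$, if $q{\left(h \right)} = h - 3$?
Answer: $- \frac{102889}{19170} \approx -5.3672$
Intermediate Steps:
$q{\left(h \right)} = -3 + h$ ($q{\left(h \right)} = h - 3 = -3 + h$)
$x{\left(z \right)} = \frac{72}{71} - \frac{z}{213}$ ($x{\left(z \right)} = \frac{-3 + z}{-213} + \frac{z}{z} = \left(-3 + z\right) \left(- \frac{1}{213}\right) + 1 = \left(\frac{1}{71} - \frac{z}{213}\right) + 1 = \frac{72}{71} - \frac{z}{213}$)
$M{\left(W \right)} = \frac{1}{2 W}$
$M{\left(\left(-135\right) \left(-1\right) \right)} - x{\left(-928 \right)} = \frac{1}{2 \left(\left(-135\right) \left(-1\right)\right)} - \left(\frac{72}{71} - - \frac{928}{213}\right) = \frac{1}{2 \cdot 135} - \left(\frac{72}{71} + \frac{928}{213}\right) = \frac{1}{2} \cdot \frac{1}{135} - \frac{1144}{213} = \frac{1}{270} - \frac{1144}{213} = - \frac{102889}{19170}$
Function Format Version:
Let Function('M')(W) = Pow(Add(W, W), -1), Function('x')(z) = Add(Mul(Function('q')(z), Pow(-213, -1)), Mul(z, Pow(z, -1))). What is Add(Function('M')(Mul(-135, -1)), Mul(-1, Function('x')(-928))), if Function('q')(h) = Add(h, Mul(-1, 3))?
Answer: Rational(-102889, 19170) ≈ -5.3672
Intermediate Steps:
Function('q')(h) = Add(-3, h) (Function('q')(h) = Add(h, -3) = Add(-3, h))
Function('x')(z) = Add(Rational(72, 71), Mul(Rational(-1, 213), z)) (Function('x')(z) = Add(Mul(Add(-3, z), Pow(-213, -1)), Mul(z, Pow(z, -1))) = Add(Mul(Add(-3, z), Rational(-1, 213)), 1) = Add(Add(Rational(1, 71), Mul(Rational(-1, 213), z)), 1) = Add(Rational(72, 71), Mul(Rational(-1, 213), z)))
Function('M')(W) = Mul(Rational(1, 2), Pow(W, -1)) (Function('M')(W) = Pow(Mul(2, W), -1) = Mul(Rational(1, 2), Pow(W, -1)))
Add(Function('M')(Mul(-135, -1)), Mul(-1, Function('x')(-928))) = Add(Mul(Rational(1, 2), Pow(Mul(-135, -1), -1)), Mul(-1, Add(Rational(72, 71), Mul(Rational(-1, 213), -928)))) = Add(Mul(Rational(1, 2), Pow(135, -1)), Mul(-1, Add(Rational(72, 71), Rational(928, 213)))) = Add(Mul(Rational(1, 2), Rational(1, 135)), Mul(-1, Rational(1144, 213))) = Add(Rational(1, 270), Rational(-1144, 213)) = Rational(-102889, 19170)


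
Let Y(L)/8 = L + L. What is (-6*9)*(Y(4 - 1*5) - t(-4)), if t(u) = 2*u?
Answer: 432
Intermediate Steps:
Y(L) = 16*L (Y(L) = 8*(L + L) = 8*(2*L) = 16*L)
(-6*9)*(Y(4 - 1*5) - t(-4)) = (-6*9)*(16*(4 - 1*5) - 2*(-4)) = -54*(16*(4 - 5) - 1*(-8)) = -54*(16*(-1) + 8) = -54*(-16 + 8) = -54*(-8) = 432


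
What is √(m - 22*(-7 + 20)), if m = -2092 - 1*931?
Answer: I*√3309 ≈ 57.524*I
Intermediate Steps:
m = -3023 (m = -2092 - 931 = -3023)
√(m - 22*(-7 + 20)) = √(-3023 - 22*(-7 + 20)) = √(-3023 - 22*13) = √(-3023 - 286) = √(-3309) = I*√3309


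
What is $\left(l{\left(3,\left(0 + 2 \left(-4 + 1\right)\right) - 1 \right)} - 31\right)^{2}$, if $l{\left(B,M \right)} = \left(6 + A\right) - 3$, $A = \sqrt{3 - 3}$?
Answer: $784$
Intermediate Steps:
$A = 0$ ($A = \sqrt{0} = 0$)
$l{\left(B,M \right)} = 3$ ($l{\left(B,M \right)} = \left(6 + 0\right) - 3 = 6 - 3 = 3$)
$\left(l{\left(3,\left(0 + 2 \left(-4 + 1\right)\right) - 1 \right)} - 31\right)^{2} = \left(3 - 31\right)^{2} = \left(-28\right)^{2} = 784$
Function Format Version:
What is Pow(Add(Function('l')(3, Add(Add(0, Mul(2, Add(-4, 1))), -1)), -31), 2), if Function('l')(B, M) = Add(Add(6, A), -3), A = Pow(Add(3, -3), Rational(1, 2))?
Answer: 784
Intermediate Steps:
A = 0 (A = Pow(0, Rational(1, 2)) = 0)
Function('l')(B, M) = 3 (Function('l')(B, M) = Add(Add(6, 0), -3) = Add(6, -3) = 3)
Pow(Add(Function('l')(3, Add(Add(0, Mul(2, Add(-4, 1))), -1)), -31), 2) = Pow(Add(3, -31), 2) = Pow(-28, 2) = 784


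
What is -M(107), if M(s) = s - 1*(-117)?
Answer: -224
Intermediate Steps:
M(s) = 117 + s (M(s) = s + 117 = 117 + s)
-M(107) = -(117 + 107) = -1*224 = -224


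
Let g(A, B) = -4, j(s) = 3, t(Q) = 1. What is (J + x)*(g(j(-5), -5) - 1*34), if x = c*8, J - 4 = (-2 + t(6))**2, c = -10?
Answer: 2850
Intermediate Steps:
J = 5 (J = 4 + (-2 + 1)**2 = 4 + (-1)**2 = 4 + 1 = 5)
x = -80 (x = -10*8 = -80)
(J + x)*(g(j(-5), -5) - 1*34) = (5 - 80)*(-4 - 1*34) = -75*(-4 - 34) = -75*(-38) = 2850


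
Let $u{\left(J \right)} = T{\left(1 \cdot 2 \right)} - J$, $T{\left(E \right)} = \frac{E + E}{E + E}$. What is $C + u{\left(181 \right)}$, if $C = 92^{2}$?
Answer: $8284$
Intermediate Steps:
$C = 8464$
$T{\left(E \right)} = 1$ ($T{\left(E \right)} = \frac{2 E}{2 E} = 2 E \frac{1}{2 E} = 1$)
$u{\left(J \right)} = 1 - J$
$C + u{\left(181 \right)} = 8464 + \left(1 - 181\right) = 8464 - 180 = 8284$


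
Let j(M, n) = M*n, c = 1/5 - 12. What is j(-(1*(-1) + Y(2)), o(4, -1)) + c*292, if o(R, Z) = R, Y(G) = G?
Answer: -17248/5 ≈ -3449.6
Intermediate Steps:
c = -59/5 (c = 1/5 - 12 = -59/5 ≈ -11.800)
j(-(1*(-1) + Y(2)), o(4, -1)) + c*292 = -(1*(-1) + 2)*4 - 59/5*292 = -(-1 + 2)*4 - 17228/5 = -1*1*4 - 17228/5 = -1*4 - 17228/5 = -4 - 17228/5 = -17248/5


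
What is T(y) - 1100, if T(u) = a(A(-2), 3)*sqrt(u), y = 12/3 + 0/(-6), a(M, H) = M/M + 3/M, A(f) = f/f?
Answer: -1092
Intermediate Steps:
A(f) = 1
a(M, H) = 1 + 3/M
y = 4 (y = 12*(1/3) + 0*(-1/6) = 4 + 0 = 4)
T(u) = 4*sqrt(u) (T(u) = ((3 + 1)/1)*sqrt(u) = (1*4)*sqrt(u) = 4*sqrt(u))
T(y) - 1100 = 4*sqrt(4) - 1100 = 4*2 - 1100 = 8 - 1100 = -1092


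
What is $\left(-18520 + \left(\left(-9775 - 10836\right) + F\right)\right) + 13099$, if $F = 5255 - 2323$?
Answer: $-23100$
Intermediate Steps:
$F = 2932$ ($F = 5255 - 2323 = 2932$)
$\left(-18520 + \left(\left(-9775 - 10836\right) + F\right)\right) + 13099 = \left(-18520 + \left(\left(-9775 - 10836\right) + 2932\right)\right) + 13099 = \left(-18520 + \left(-20611 + 2932\right)\right) + 13099 = \left(-18520 - 17679\right) + 13099 = -36199 + 13099 = -23100$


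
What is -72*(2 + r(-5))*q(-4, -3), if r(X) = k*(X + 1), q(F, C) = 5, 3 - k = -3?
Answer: 7920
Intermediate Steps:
k = 6 (k = 3 - 1*(-3) = 3 + 3 = 6)
r(X) = 6 + 6*X (r(X) = 6*(X + 1) = 6*(1 + X) = 6 + 6*X)
-72*(2 + r(-5))*q(-4, -3) = -72*(2 + (6 + 6*(-5)))*5 = -72*(2 + (6 - 30))*5 = -72*(2 - 24)*5 = -(-1584)*5 = -72*(-110) = 7920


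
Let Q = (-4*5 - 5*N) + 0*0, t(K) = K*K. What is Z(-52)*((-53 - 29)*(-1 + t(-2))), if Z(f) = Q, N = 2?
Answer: 7380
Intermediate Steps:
t(K) = K²
Q = -30 (Q = (-4*5 - 5*2) + 0*0 = (-20 - 10) + 0 = -30 + 0 = -30)
Z(f) = -30
Z(-52)*((-53 - 29)*(-1 + t(-2))) = -30*(-53 - 29)*(-1 + (-2)²) = -(-2460)*(-1 + 4) = -(-2460)*3 = -30*(-246) = 7380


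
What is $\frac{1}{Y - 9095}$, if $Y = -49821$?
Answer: $- \frac{1}{58916} \approx -1.6973 \cdot 10^{-5}$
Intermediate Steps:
$\frac{1}{Y - 9095} = \frac{1}{-49821 - 9095} = \frac{1}{-58916} = - \frac{1}{58916}$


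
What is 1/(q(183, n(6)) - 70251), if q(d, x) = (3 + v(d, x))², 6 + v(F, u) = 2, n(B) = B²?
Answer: -1/70250 ≈ -1.4235e-5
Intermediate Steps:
v(F, u) = -4 (v(F, u) = -6 + 2 = -4)
q(d, x) = 1 (q(d, x) = (3 - 4)² = (-1)² = 1)
1/(q(183, n(6)) - 70251) = 1/(1 - 70251) = 1/(-70250) = -1/70250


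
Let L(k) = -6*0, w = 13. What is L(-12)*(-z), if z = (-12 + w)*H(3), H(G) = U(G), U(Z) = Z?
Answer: 0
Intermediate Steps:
H(G) = G
z = 3 (z = (-12 + 13)*3 = 1*3 = 3)
L(k) = 0
L(-12)*(-z) = 0*(-1*3) = 0*(-3) = 0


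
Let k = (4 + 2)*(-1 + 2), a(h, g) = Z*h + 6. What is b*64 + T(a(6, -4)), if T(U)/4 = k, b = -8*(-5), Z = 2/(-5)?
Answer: 2584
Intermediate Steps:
Z = -⅖ (Z = 2*(-⅕) = -⅖ ≈ -0.40000)
a(h, g) = 6 - 2*h/5 (a(h, g) = -2*h/5 + 6 = 6 - 2*h/5)
b = 40
k = 6 (k = 6*1 = 6)
T(U) = 24 (T(U) = 4*6 = 24)
b*64 + T(a(6, -4)) = 40*64 + 24 = 2560 + 24 = 2584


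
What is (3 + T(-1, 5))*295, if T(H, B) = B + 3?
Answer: 3245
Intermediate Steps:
T(H, B) = 3 + B
(3 + T(-1, 5))*295 = (3 + (3 + 5))*295 = (3 + 8)*295 = 11*295 = 3245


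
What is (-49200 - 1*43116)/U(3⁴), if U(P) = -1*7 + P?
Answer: -46158/37 ≈ -1247.5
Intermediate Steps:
U(P) = -7 + P
(-49200 - 1*43116)/U(3⁴) = (-49200 - 1*43116)/(-7 + 3⁴) = (-49200 - 43116)/(-7 + 81) = -92316/74 = -92316*1/74 = -46158/37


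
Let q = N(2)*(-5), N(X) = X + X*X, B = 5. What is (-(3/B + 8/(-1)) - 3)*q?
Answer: -132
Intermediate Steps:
N(X) = X + X**2
q = -30 (q = (2*(1 + 2))*(-5) = (2*3)*(-5) = 6*(-5) = -30)
(-(3/B + 8/(-1)) - 3)*q = (-(3/5 + 8/(-1)) - 3)*(-30) = (-(3*(1/5) + 8*(-1)) - 3)*(-30) = (-(3/5 - 8) - 3)*(-30) = (-1*(-37/5) - 3)*(-30) = (37/5 - 3)*(-30) = (22/5)*(-30) = -132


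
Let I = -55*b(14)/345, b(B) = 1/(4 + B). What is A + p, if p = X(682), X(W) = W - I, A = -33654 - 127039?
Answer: -198733651/1242 ≈ -1.6001e+5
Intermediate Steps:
I = -11/1242 (I = -55*1/(345*(4 + 14)) = -55/(345/(1/18)) = -55/(345*18) = -55/6210 = -55*1/6210 = -11/1242 ≈ -0.0088567)
A = -160693
X(W) = 11/1242 + W (X(W) = W - 1*(-11/1242) = W + 11/1242 = 11/1242 + W)
p = 847055/1242 (p = 11/1242 + 682 = 847055/1242 ≈ 682.01)
A + p = -160693 + 847055/1242 = -198733651/1242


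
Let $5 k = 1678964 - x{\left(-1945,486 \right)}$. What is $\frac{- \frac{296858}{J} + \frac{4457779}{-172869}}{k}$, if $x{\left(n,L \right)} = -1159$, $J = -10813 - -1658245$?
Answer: $- \frac{212505899975}{2749897119574116} \approx -7.7278 \cdot 10^{-5}$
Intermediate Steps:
$J = 1647432$ ($J = -10813 + 1658245 = 1647432$)
$k = \frac{1680123}{5}$ ($k = \frac{1678964 - -1159}{5} = \frac{1678964 + 1159}{5} = \frac{1}{5} \cdot 1680123 = \frac{1680123}{5} \approx 3.3602 \cdot 10^{5}$)
$\frac{- \frac{296858}{J} + \frac{4457779}{-172869}}{k} = \frac{- \frac{296858}{1647432} + \frac{4457779}{-172869}}{\frac{1680123}{5}} = \left(\left(-296858\right) \frac{1}{1647432} + 4457779 \left(- \frac{1}{172869}\right)\right) \frac{5}{1680123} = \left(- \frac{148429}{823716} - \frac{4457779}{172869}\right) \frac{5}{1680123} = \left(- \frac{42501179995}{1636723692}\right) \frac{5}{1680123} = - \frac{212505899975}{2749897119574116}$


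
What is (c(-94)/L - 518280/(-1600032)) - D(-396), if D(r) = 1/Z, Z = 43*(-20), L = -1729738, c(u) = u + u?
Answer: 143974429776/442739414135 ≈ 0.32519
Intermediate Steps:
c(u) = 2*u
Z = -860
D(r) = -1/860 (D(r) = 1/(-860) = -1/860)
(c(-94)/L - 518280/(-1600032)) - D(-396) = ((2*(-94))/(-1729738) - 518280/(-1600032)) - 1*(-1/860) = (-188*(-1/1729738) - 518280*(-1/1600032)) + 1/860 = (94/864869 + 3085/9524) + 1/860 = 2669016121/8237012356 + 1/860 = 143974429776/442739414135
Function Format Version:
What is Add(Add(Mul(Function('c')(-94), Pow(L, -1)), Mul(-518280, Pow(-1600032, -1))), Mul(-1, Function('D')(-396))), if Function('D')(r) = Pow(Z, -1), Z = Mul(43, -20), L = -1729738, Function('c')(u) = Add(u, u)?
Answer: Rational(143974429776, 442739414135) ≈ 0.32519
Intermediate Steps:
Function('c')(u) = Mul(2, u)
Z = -860
Function('D')(r) = Rational(-1, 860) (Function('D')(r) = Pow(-860, -1) = Rational(-1, 860))
Add(Add(Mul(Function('c')(-94), Pow(L, -1)), Mul(-518280, Pow(-1600032, -1))), Mul(-1, Function('D')(-396))) = Add(Add(Mul(Mul(2, -94), Pow(-1729738, -1)), Mul(-518280, Pow(-1600032, -1))), Mul(-1, Rational(-1, 860))) = Add(Add(Mul(-188, Rational(-1, 1729738)), Mul(-518280, Rational(-1, 1600032))), Rational(1, 860)) = Add(Add(Rational(94, 864869), Rational(3085, 9524)), Rational(1, 860)) = Add(Rational(2669016121, 8237012356), Rational(1, 860)) = Rational(143974429776, 442739414135)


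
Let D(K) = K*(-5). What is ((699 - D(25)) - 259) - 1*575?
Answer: -10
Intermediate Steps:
D(K) = -5*K
((699 - D(25)) - 259) - 1*575 = ((699 - (-5)*25) - 259) - 1*575 = ((699 - 1*(-125)) - 259) - 575 = ((699 + 125) - 259) - 575 = (824 - 259) - 575 = 565 - 575 = -10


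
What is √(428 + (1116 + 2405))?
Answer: √3949 ≈ 62.841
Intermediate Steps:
√(428 + (1116 + 2405)) = √(428 + 3521) = √3949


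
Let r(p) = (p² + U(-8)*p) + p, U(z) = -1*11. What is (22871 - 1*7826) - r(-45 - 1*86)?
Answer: -3426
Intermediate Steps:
U(z) = -11
r(p) = p² - 10*p (r(p) = (p² - 11*p) + p = p² - 10*p)
(22871 - 1*7826) - r(-45 - 1*86) = (22871 - 1*7826) - (-45 - 1*86)*(-10 + (-45 - 1*86)) = (22871 - 7826) - (-45 - 86)*(-10 + (-45 - 86)) = 15045 - (-131)*(-10 - 131) = 15045 - (-131)*(-141) = 15045 - 1*18471 = 15045 - 18471 = -3426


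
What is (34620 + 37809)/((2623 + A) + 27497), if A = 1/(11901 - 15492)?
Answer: 260092539/108160919 ≈ 2.4047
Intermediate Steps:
A = -1/3591 (A = 1/(-3591) = -1/3591 ≈ -0.00027847)
(34620 + 37809)/((2623 + A) + 27497) = (34620 + 37809)/((2623 - 1/3591) + 27497) = 72429/(9419192/3591 + 27497) = 72429/(108160919/3591) = 72429*(3591/108160919) = 260092539/108160919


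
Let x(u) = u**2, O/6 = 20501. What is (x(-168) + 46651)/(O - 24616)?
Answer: 14975/19678 ≈ 0.76100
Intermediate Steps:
O = 123006 (O = 6*20501 = 123006)
(x(-168) + 46651)/(O - 24616) = ((-168)**2 + 46651)/(123006 - 24616) = (28224 + 46651)/98390 = 74875*(1/98390) = 14975/19678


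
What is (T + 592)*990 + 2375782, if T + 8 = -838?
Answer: 2124322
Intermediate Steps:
T = -846 (T = -8 - 838 = -846)
(T + 592)*990 + 2375782 = (-846 + 592)*990 + 2375782 = -254*990 + 2375782 = -251460 + 2375782 = 2124322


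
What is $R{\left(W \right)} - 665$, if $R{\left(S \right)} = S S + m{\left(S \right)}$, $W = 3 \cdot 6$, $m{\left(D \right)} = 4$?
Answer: $-337$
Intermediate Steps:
$W = 18$
$R{\left(S \right)} = 4 + S^{2}$ ($R{\left(S \right)} = S S + 4 = S^{2} + 4 = 4 + S^{2}$)
$R{\left(W \right)} - 665 = \left(4 + 18^{2}\right) - 665 = \left(4 + 324\right) - 665 = 328 - 665 = -337$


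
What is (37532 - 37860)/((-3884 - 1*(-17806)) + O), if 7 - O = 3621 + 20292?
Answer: 41/1248 ≈ 0.032853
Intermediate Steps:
O = -23906 (O = 7 - (3621 + 20292) = 7 - 1*23913 = 7 - 23913 = -23906)
(37532 - 37860)/((-3884 - 1*(-17806)) + O) = (37532 - 37860)/((-3884 - 1*(-17806)) - 23906) = -328/((-3884 + 17806) - 23906) = -328/(13922 - 23906) = -328/(-9984) = -328*(-1/9984) = 41/1248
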